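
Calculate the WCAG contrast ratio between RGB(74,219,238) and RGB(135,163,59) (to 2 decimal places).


Linearize each sRGB channel c=v/255: c/12.92 if c ≤ 0.04045 else ((c+0.055)/1.055)^2.4
L = 0.2126×R_lin + 0.7152×G_lin + 0.0722×B_lin
Color 1 (74,219,238):
  R=74: 74/255≈0.2902 > 0.04045 → ((0.2902+0.055)/1.055)^2.4 ≈ 0.06848
  G=219: 219/255≈0.8588 > 0.04045 → ((0.8588+0.055)/1.055)^2.4 ≈ 0.70838
  B=238: 238/255≈0.9333 > 0.04045 → ((0.9333+0.055)/1.055)^2.4 ≈ 0.85499
  L1 = 0.2126×0.06848 + 0.7152×0.70838 + 0.0722×0.85499 ≈ 0.58292
Color 2 (135,163,59):
  R=135: 135/255≈0.5294 > 0.04045 → ((0.5294+0.055)/1.055)^2.4 ≈ 0.24228
  G=163: 163/255≈0.6392 > 0.04045 → ((0.6392+0.055)/1.055)^2.4 ≈ 0.36625
  B=59: 59/255≈0.2314 > 0.04045 → ((0.2314+0.055)/1.055)^2.4 ≈ 0.04374
  L2 = 0.2126×0.24228 + 0.7152×0.36625 + 0.0722×0.04374 ≈ 0.31661
Lighter = 0.58292, Darker = 0.31661
Ratio = (L_lighter + 0.05) / (L_darker + 0.05)
Ratio = (0.58292 + 0.05) / (0.31661 + 0.05) = 0.63292 / 0.36661 ≈ 1.7264
Ratio ≈ 1.73:1


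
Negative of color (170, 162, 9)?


Invert: (255-R, 255-G, 255-B)
R: 255-170 = 85
G: 255-162 = 93
B: 255-9 = 246
= RGB(85, 93, 246)


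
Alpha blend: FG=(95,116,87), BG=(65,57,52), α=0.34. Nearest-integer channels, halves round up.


C = α×F + (1-α)×B, with 1-α = 0.66
R: 0.34×95 + 0.66×65 = 32.30 + 42.90 = 75.20 → 75
G: 0.34×116 + 0.66×57 = 39.44 + 37.62 = 77.06 → 77
B: 0.34×87 + 0.66×52 = 29.58 + 34.32 = 63.90 → 64
= RGB(75, 77, 64)


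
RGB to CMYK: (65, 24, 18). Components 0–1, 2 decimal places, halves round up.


R'=65/255≈0.2549, G'=24/255≈0.0941, B'=18/255≈0.0706
K = 1 - max(R',G',B') = 1 - 65/255 = 190/255 = 0.74509… → 0.75
(1-R'-K)/(1-K) simplifies to (max-R)/max with max = 65:
C = (65-65)/65 = 0/65 = 0 → 0.00
M = (65-24)/65 = 41/65 = 0.63076… → 0.63
Y = (65-18)/65 = 47/65 = 0.72307… → 0.72
= CMYK(0.00, 0.63, 0.72, 0.75)


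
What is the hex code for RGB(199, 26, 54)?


R = 199 → C7 (hex)
G = 26 → 1A (hex)
B = 54 → 36 (hex)
Hex = #C71A36


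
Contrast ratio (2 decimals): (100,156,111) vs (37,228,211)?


Linearize each sRGB channel c=v/255: c/12.92 if c ≤ 0.04045 else ((c+0.055)/1.055)^2.4
L = 0.2126×R_lin + 0.7152×G_lin + 0.0722×B_lin
Color 1 (100,156,111):
  R=100: 100/255≈0.3922 > 0.04045 → ((0.3922+0.055)/1.055)^2.4 ≈ 0.12744
  G=156: 156/255≈0.6118 > 0.04045 → ((0.6118+0.055)/1.055)^2.4 ≈ 0.33245
  B=111: 111/255≈0.4353 > 0.04045 → ((0.4353+0.055)/1.055)^2.4 ≈ 0.15896
  L1 = 0.2126×0.12744 + 0.7152×0.33245 + 0.0722×0.15896 ≈ 0.27634
Color 2 (37,228,211):
  R=37: 37/255≈0.1451 > 0.04045 → ((0.1451+0.055)/1.055)^2.4 ≈ 0.01850
  G=228: 228/255≈0.8941 > 0.04045 → ((0.8941+0.055)/1.055)^2.4 ≈ 0.77582
  B=211: 211/255≈0.8275 > 0.04045 → ((0.8275+0.055)/1.055)^2.4 ≈ 0.65141
  L2 = 0.2126×0.01850 + 0.7152×0.77582 + 0.0722×0.65141 ≈ 0.60583
Lighter = 0.60583, Darker = 0.27634
Ratio = (L_lighter + 0.05) / (L_darker + 0.05)
Ratio = (0.60583 + 0.05) / (0.27634 + 0.05) = 0.65583 / 0.32634 ≈ 2.0097
Ratio ≈ 2.01:1


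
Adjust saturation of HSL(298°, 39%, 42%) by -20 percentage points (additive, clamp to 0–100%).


Original S = 39%
Adjustment = -20 percentage points
New S = 39 + (-20) = 19
Clamp to [0, 100] → 19
= HSL(298°, 19%, 42%)


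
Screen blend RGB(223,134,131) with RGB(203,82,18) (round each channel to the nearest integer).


Screen: C = 255 - (255-A)×(255-B)/255, rounded to nearest integer
R: 255 - (255-223)×(255-203)/255 = 255 - 1664/255 ≈ 255 - 6.525 = 248.475 → 248
G: 255 - (255-134)×(255-82)/255 = 255 - 20933/255 ≈ 255 - 82.090 = 172.910 → 173
B: 255 - (255-131)×(255-18)/255 = 255 - 29388/255 ≈ 255 - 115.247 = 139.753 → 140
= RGB(248, 173, 140)


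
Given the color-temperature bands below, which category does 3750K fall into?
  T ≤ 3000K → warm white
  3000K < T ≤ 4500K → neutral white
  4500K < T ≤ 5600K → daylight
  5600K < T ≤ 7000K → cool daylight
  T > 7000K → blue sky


Temperature: 3750K
3000K < 3750K ≤ 4500K → neutral white
Classification: neutral white


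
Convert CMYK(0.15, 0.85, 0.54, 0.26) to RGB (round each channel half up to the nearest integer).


R = 255 × (1-C) × (1-K) = 255 × 0.85 × 0.74 = 160.395 → 160
G = 255 × (1-M) × (1-K) = 255 × 0.15 × 0.74 = 28.305 → 28
B = 255 × (1-Y) × (1-K) = 255 × 0.46 × 0.74 = 86.802 → 87
= RGB(160, 28, 87)


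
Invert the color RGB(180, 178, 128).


Invert: (255-R, 255-G, 255-B)
R: 255-180 = 75
G: 255-178 = 77
B: 255-128 = 127
= RGB(75, 77, 127)


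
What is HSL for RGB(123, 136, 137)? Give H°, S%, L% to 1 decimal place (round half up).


Normalize: R'=123/255≈0.4824, G'=136/255≈0.5333, B'=137/255≈0.5373
Max=137/255, Min=123/255, Δ=Max-Min=14/255
L = (Max+Min)/2 = (137+123)/510 = 260/510 = 0.50980… → L = 51.0%
L > 0.5 → S = Δ/(2-Max-Min) = 14/(510-137-123) = 14/250 = 0.056 → S = 5.6%
(the 1/255 factors cancel in S and H, so raw channel differences can be used)
Max is B' → H = 60 × ((R-G)/Δ + 4) = 60 × ((123-136)/14 + 4)
  -13/14 + 4 = -0.9285… + 4 = 3.0714…
  H = 60 × 3.0714… = 184.285…° → H = 184.3°
= HSL(184.3°, 5.6%, 51.0%)


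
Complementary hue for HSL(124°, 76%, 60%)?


Complement = opposite side of color wheel = hue + 180°
H' = (124 + 180) mod 360 = 304°
S and L unchanged.
= HSL(304°, 76%, 60%)


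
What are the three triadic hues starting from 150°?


Triadic: equally spaced at 120° intervals
H1 = 150°
H2 = (150 + 120) mod 360 = 270°
H3 = (150 + 240) mod 360 = 30°
Triadic = 150°, 270°, 30°


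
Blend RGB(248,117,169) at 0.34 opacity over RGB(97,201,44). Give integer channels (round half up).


C = α×F + (1-α)×B, with 1-α = 0.66
R: 0.34×248 + 0.66×97 = 84.32 + 64.02 = 148.34 → 148
G: 0.34×117 + 0.66×201 = 39.78 + 132.66 = 172.44 → 172
B: 0.34×169 + 0.66×44 = 57.46 + 29.04 = 86.50 → 87
= RGB(148, 172, 87)


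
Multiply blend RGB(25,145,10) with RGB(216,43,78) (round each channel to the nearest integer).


Multiply: C = A×B/255, rounded to nearest integer
R: 25×216/255 = 5400/255 ≈ 21.176 → 21
G: 145×43/255 = 6235/255 ≈ 24.451 → 24
B: 10×78/255 = 780/255 ≈ 3.059 → 3
= RGB(21, 24, 3)


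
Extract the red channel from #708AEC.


Color: #708AEC
R = 70 = 112
G = 8A = 138
B = EC = 236
Red = 112


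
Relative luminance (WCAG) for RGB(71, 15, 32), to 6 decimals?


Linearize each channel (sRGB transfer function): c = v/255; c_lin = c/12.92 if c ≤ 0.04045, else ((c+0.055)/1.055)^2.4
  R: 71/255 ≈ 0.278431 > 0.04045 → ((0.278431+0.055)/1.055)^2.4 ≈ 0.063010
  G: 15/255 ≈ 0.058824 > 0.04045 → ((0.058824+0.055)/1.055)^2.4 ≈ 0.004777
  B: 32/255 ≈ 0.125490 > 0.04045 → ((0.125490+0.055)/1.055)^2.4 ≈ 0.014444
R_lin = 0.063010, G_lin = 0.004777, B_lin = 0.014444
L = 0.2126×R + 0.7152×G + 0.0722×B
L = 0.2126×0.063010 + 0.7152×0.004777 + 0.0722×0.014444
L ≈ 0.017855


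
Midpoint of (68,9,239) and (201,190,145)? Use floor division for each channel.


Midpoint: each channel = ⌊(C₁+C₂)/2⌋
R: ⌊(68+201)/2⌋ = 134
G: ⌊(9+190)/2⌋ = 99
B: ⌊(239+145)/2⌋ = 192
= RGB(134, 99, 192)


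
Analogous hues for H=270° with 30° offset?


Base hue: 270°
Left analog: (270 - 30) mod 360 = 240°
Right analog: (270 + 30) mod 360 = 300°
Analogous hues = 240° and 300°


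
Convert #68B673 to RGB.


68 → 104 (R)
B6 → 182 (G)
73 → 115 (B)
= RGB(104, 182, 115)


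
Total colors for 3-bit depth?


Colors = 2^bits = 2^3
= 8 colors


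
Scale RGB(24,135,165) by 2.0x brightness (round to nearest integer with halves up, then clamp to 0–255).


Multiply each channel by 2.0, round half up, clamp to [0, 255]
R: 24×2.0 = 48
G: 135×2.0 = 270 → clamp → 255
B: 165×2.0 = 330 → clamp → 255
= RGB(48, 255, 255)


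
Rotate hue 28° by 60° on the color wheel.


New hue = (H + rotation) mod 360
New hue = (28 + 60) mod 360
= 88 mod 360
= 88°


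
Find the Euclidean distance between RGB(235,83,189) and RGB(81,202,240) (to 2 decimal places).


d = √[(R₁-R₂)² + (G₁-G₂)² + (B₁-B₂)²]
d = √[(235-81)² + (83-202)² + (189-240)²]
d = √[23716 + 14161 + 2601]
d = √40478
d ≈ 201.19


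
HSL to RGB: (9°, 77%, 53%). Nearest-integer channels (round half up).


H=9°, S=0.77, L=0.53
C = (1-|2L-1|)×S = (1-|0.06|)×0.77 = 0.7238
H' = H/60 = 9/60 ≈ 0.1500; X = C×(1-|H' mod 2 - 1|) = 0.10857
m = L - C/2 = 0.53 - 0.3619 = 0.1681
Sector ⌊H'⌋ = 0 → (R',G',B') = (0.7238, 0.10857, 0.0)
RGB = ((R'+m)×255, (G'+m)×255, (B'+m)×255) = (227.4345, 70.55085, 42.8655)
Round half up → RGB(227, 71, 43)


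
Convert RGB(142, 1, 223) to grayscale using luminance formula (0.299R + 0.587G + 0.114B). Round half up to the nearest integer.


Gray = 0.299×R + 0.587×G + 0.114×B
Gray = 0.299×142 + 0.587×1 + 0.114×223
Gray = 42.458 + 0.587 + 25.422
Gray = 68.467 → round half up → 68
Gray = 68


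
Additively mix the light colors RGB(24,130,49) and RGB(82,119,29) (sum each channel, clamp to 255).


Additive: each channel = min(255, C₁+C₂)
R: 24+82 = 106 → 106
G: 130+119 = 249 → 249
B: 49+29 = 78 → 78
= RGB(106, 249, 78)


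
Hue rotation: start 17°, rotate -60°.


New hue = (H + rotation) mod 360
New hue = (17 -60) mod 360
= -43 mod 360
= 317°


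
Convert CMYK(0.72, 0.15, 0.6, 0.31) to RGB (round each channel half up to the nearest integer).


R = 255 × (1-C) × (1-K) = 255 × 0.28 × 0.69 = 49.266 → 49
G = 255 × (1-M) × (1-K) = 255 × 0.85 × 0.69 = 149.5575 → 150
B = 255 × (1-Y) × (1-K) = 255 × 0.40 × 0.69 = 70.38 → 70
= RGB(49, 150, 70)


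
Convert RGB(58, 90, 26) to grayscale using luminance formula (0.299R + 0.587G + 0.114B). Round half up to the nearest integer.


Gray = 0.299×R + 0.587×G + 0.114×B
Gray = 0.299×58 + 0.587×90 + 0.114×26
Gray = 17.342 + 52.830 + 2.964
Gray = 73.136 → round half up → 73
Gray = 73


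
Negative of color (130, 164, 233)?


Invert: (255-R, 255-G, 255-B)
R: 255-130 = 125
G: 255-164 = 91
B: 255-233 = 22
= RGB(125, 91, 22)


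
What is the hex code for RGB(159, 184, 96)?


R = 159 → 9F (hex)
G = 184 → B8 (hex)
B = 96 → 60 (hex)
Hex = #9FB860


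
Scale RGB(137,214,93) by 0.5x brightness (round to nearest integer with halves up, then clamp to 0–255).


Multiply each channel by 0.5, round half up, clamp to [0, 255]
R: 137×0.5 = 68.5 → round → 69
G: 214×0.5 = 107
B: 93×0.5 = 46.5 → round → 47
= RGB(69, 107, 47)


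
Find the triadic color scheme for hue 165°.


Triadic: equally spaced at 120° intervals
H1 = 165°
H2 = (165 + 120) mod 360 = 285°
H3 = (165 + 240) mod 360 = 45°
Triadic = 165°, 285°, 45°


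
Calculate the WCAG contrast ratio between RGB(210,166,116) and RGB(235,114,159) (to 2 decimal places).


Linearize each sRGB channel c=v/255: c/12.92 if c ≤ 0.04045 else ((c+0.055)/1.055)^2.4
L = 0.2126×R_lin + 0.7152×G_lin + 0.0722×B_lin
Color 1 (210,166,116):
  R=210: 210/255≈0.8235 > 0.04045 → ((0.8235+0.055)/1.055)^2.4 ≈ 0.64448
  G=166: 166/255≈0.6510 > 0.04045 → ((0.6510+0.055)/1.055)^2.4 ≈ 0.38133
  B=116: 116/255≈0.4549 > 0.04045 → ((0.4549+0.055)/1.055)^2.4 ≈ 0.17465
  L1 = 0.2126×0.64448 + 0.7152×0.38133 + 0.0722×0.17465 ≈ 0.42235
Color 2 (235,114,159):
  R=235: 235/255≈0.9216 > 0.04045 → ((0.9216+0.055)/1.055)^2.4 ≈ 0.83077
  G=114: 114/255≈0.4471 > 0.04045 → ((0.4471+0.055)/1.055)^2.4 ≈ 0.16827
  B=159: 159/255≈0.6235 > 0.04045 → ((0.6235+0.055)/1.055)^2.4 ≈ 0.34670
  L2 = 0.2126×0.83077 + 0.7152×0.16827 + 0.0722×0.34670 ≈ 0.32200
Lighter = 0.42235, Darker = 0.32200
Ratio = (L_lighter + 0.05) / (L_darker + 0.05)
Ratio = (0.42235 + 0.05) / (0.32200 + 0.05) = 0.47235 / 0.37200 ≈ 1.2698
Ratio ≈ 1.27:1


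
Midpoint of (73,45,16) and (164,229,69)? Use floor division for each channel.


Midpoint: each channel = ⌊(C₁+C₂)/2⌋
R: ⌊(73+164)/2⌋ = 118
G: ⌊(45+229)/2⌋ = 137
B: ⌊(16+69)/2⌋ = 42
= RGB(118, 137, 42)


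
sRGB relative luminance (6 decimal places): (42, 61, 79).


Linearize each channel (sRGB transfer function): c = v/255; c_lin = c/12.92 if c ≤ 0.04045, else ((c+0.055)/1.055)^2.4
  R: 42/255 ≈ 0.164706 > 0.04045 → ((0.164706+0.055)/1.055)^2.4 ≈ 0.023153
  G: 61/255 ≈ 0.239216 > 0.04045 → ((0.239216+0.055)/1.055)^2.4 ≈ 0.046665
  B: 79/255 ≈ 0.309804 > 0.04045 → ((0.309804+0.055)/1.055)^2.4 ≈ 0.078187
R_lin = 0.023153, G_lin = 0.046665, B_lin = 0.078187
L = 0.2126×R + 0.7152×G + 0.0722×B
L = 0.2126×0.023153 + 0.7152×0.046665 + 0.0722×0.078187
L ≈ 0.043942


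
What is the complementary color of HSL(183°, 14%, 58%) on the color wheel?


Complement = opposite side of color wheel = hue + 180°
H' = (183 + 180) mod 360 = 3°
S and L unchanged.
= HSL(3°, 14%, 58%)


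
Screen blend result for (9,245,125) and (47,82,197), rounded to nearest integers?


Screen: C = 255 - (255-A)×(255-B)/255, rounded to nearest integer
R: 255 - (255-9)×(255-47)/255 = 255 - 51168/255 ≈ 255 - 200.659 = 54.341 → 54
G: 255 - (255-245)×(255-82)/255 = 255 - 1730/255 ≈ 255 - 6.784 = 248.216 → 248
B: 255 - (255-125)×(255-197)/255 = 255 - 7540/255 ≈ 255 - 29.569 = 225.431 → 225
= RGB(54, 248, 225)


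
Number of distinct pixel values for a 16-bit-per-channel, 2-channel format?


Total bits = 16 bits/channel × 2 channels = 32 bits
Distinct pixel values = 2^32
= 4,294,967,296 pixel values


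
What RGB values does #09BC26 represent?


09 → 9 (R)
BC → 188 (G)
26 → 38 (B)
= RGB(9, 188, 38)


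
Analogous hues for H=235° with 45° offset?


Base hue: 235°
Left analog: (235 - 45) mod 360 = 190°
Right analog: (235 + 45) mod 360 = 280°
Analogous hues = 190° and 280°


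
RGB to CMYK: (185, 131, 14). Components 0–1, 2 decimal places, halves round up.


R'=185/255≈0.7255, G'=131/255≈0.5137, B'=14/255≈0.0549
K = 1 - max(R',G',B') = 1 - 185/255 = 70/255 = 0.27450… → 0.27
(1-R'-K)/(1-K) simplifies to (max-R)/max with max = 185:
C = (185-185)/185 = 0/185 = 0 → 0.00
M = (185-131)/185 = 54/185 = 0.29189… → 0.29
Y = (185-14)/185 = 171/185 = 0.92432… → 0.92
= CMYK(0.00, 0.29, 0.92, 0.27)


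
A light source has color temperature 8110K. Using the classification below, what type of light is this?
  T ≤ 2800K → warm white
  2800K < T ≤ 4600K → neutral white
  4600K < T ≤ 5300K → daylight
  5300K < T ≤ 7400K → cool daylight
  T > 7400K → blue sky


Temperature: 8110K
8110K > 7400K → blue sky
Classification: blue sky


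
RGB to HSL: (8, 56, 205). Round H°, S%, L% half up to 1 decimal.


Normalize: R'=8/255≈0.0314, G'=56/255≈0.2196, B'=205/255≈0.8039
Max=205/255, Min=8/255, Δ=Max-Min=197/255
L = (Max+Min)/2 = (205+8)/510 = 213/510 = 0.41764… → L = 41.8%
L ≤ 0.5 → S = Δ/(Max+Min) = 197/(205+8) = 197/213 = 0.92488… → S = 92.5%
(the 1/255 factors cancel in S and H, so raw channel differences can be used)
Max is B' → H = 60 × ((R-G)/Δ + 4) = 60 × ((8-56)/197 + 4)
  -48/197 + 4 = -0.2436… + 4 = 3.7563…
  H = 60 × 3.7563… = 225.380…° → H = 225.4°
= HSL(225.4°, 92.5%, 41.8%)


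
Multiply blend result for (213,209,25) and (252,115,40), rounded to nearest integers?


Multiply: C = A×B/255, rounded to nearest integer
R: 213×252/255 = 53676/255 ≈ 210.494 → 210
G: 209×115/255 = 24035/255 ≈ 94.255 → 94
B: 25×40/255 = 1000/255 ≈ 3.922 → 4
= RGB(210, 94, 4)


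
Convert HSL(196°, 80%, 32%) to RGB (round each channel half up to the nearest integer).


H=196°, S=0.80, L=0.32
C = (1-|2L-1|)×S = (1-|-0.36|)×0.80 = 0.512
H' = H/60 = 196/60 ≈ 3.2667; X = C×(1-|H' mod 2 - 1|) ≈ 0.3755
m = L - C/2 = 0.32 - 0.256 = 0.064
Sector ⌊H'⌋ = 3 → (R',G',B') = (0.0, ≈0.3755, 0.512)
RGB = ((R'+m)×255, (G'+m)×255, (B'+m)×255) = (16.32, 112.064, 146.88)
Round half up → RGB(16, 112, 147)


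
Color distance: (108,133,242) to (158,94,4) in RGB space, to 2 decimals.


d = √[(R₁-R₂)² + (G₁-G₂)² + (B₁-B₂)²]
d = √[(108-158)² + (133-94)² + (242-4)²]
d = √[2500 + 1521 + 56644]
d = √60665
d ≈ 246.30


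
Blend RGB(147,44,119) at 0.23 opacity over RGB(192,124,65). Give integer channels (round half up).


C = α×F + (1-α)×B, with 1-α = 0.77
R: 0.23×147 + 0.77×192 = 33.81 + 147.84 = 181.65 → 182
G: 0.23×44 + 0.77×124 = 10.12 + 95.48 = 105.60 → 106
B: 0.23×119 + 0.77×65 = 27.37 + 50.05 = 77.42 → 77
= RGB(182, 106, 77)


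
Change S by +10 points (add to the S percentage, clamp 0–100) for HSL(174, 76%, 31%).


Original S = 76%
Adjustment = +10 percentage points
New S = 76 + (10) = 86
Clamp to [0, 100] → 86
= HSL(174°, 86%, 31%)


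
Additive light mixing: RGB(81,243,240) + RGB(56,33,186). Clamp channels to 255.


Additive: each channel = min(255, C₁+C₂)
R: 81+56 = 137 → 137
G: 243+33 = 276 → 255
B: 240+186 = 426 → 255
= RGB(137, 255, 255)


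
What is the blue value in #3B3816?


Color: #3B3816
R = 3B = 59
G = 38 = 56
B = 16 = 22
Blue = 22


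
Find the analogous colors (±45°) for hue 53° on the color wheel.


Base hue: 53°
Left analog: (53 - 45) mod 360 = 8°
Right analog: (53 + 45) mod 360 = 98°
Analogous hues = 8° and 98°


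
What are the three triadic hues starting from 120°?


Triadic: equally spaced at 120° intervals
H1 = 120°
H2 = (120 + 120) mod 360 = 240°
H3 = (120 + 240) mod 360 = 0°
Triadic = 120°, 240°, 0°


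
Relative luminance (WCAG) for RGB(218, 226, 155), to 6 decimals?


Linearize each channel (sRGB transfer function): c = v/255; c_lin = c/12.92 if c ≤ 0.04045, else ((c+0.055)/1.055)^2.4
  R: 218/255 ≈ 0.854902 > 0.04045 → ((0.854902+0.055)/1.055)^2.4 ≈ 0.701102
  G: 226/255 ≈ 0.886275 > 0.04045 → ((0.886275+0.055)/1.055)^2.4 ≈ 0.760525
  B: 155/255 ≈ 0.607843 > 0.04045 → ((0.607843+0.055)/1.055)^2.4 ≈ 0.327778
R_lin = 0.701102, G_lin = 0.760525, B_lin = 0.327778
L = 0.2126×R + 0.7152×G + 0.0722×B
L = 0.2126×0.701102 + 0.7152×0.760525 + 0.0722×0.327778
L ≈ 0.716647


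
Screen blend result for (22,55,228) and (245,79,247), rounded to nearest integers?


Screen: C = 255 - (255-A)×(255-B)/255, rounded to nearest integer
R: 255 - (255-22)×(255-245)/255 = 255 - 2330/255 ≈ 255 - 9.137 = 245.863 → 246
G: 255 - (255-55)×(255-79)/255 = 255 - 35200/255 ≈ 255 - 138.039 = 116.961 → 117
B: 255 - (255-228)×(255-247)/255 = 255 - 216/255 ≈ 255 - 0.847 = 254.153 → 254
= RGB(246, 117, 254)


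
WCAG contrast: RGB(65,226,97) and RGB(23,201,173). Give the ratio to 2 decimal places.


Linearize each sRGB channel c=v/255: c/12.92 if c ≤ 0.04045 else ((c+0.055)/1.055)^2.4
L = 0.2126×R_lin + 0.7152×G_lin + 0.0722×B_lin
Color 1 (65,226,97):
  R=65: 65/255≈0.2549 > 0.04045 → ((0.2549+0.055)/1.055)^2.4 ≈ 0.05286
  G=226: 226/255≈0.8863 > 0.04045 → ((0.8863+0.055)/1.055)^2.4 ≈ 0.76052
  B=97: 97/255≈0.3804 > 0.04045 → ((0.3804+0.055)/1.055)^2.4 ≈ 0.11954
  L1 = 0.2126×0.05286 + 0.7152×0.76052 + 0.0722×0.11954 ≈ 0.56380
Color 2 (23,201,173):
  R=23: 23/255≈0.0902 > 0.04045 → ((0.0902+0.055)/1.055)^2.4 ≈ 0.00857
  G=201: 201/255≈0.7882 > 0.04045 → ((0.7882+0.055)/1.055)^2.4 ≈ 0.58408
  B=173: 173/255≈0.6784 > 0.04045 → ((0.6784+0.055)/1.055)^2.4 ≈ 0.41789
  L2 = 0.2126×0.00857 + 0.7152×0.58408 + 0.0722×0.41789 ≈ 0.44973
Lighter = 0.56380, Darker = 0.44973
Ratio = (L_lighter + 0.05) / (L_darker + 0.05)
Ratio = (0.56380 + 0.05) / (0.44973 + 0.05) = 0.61380 / 0.49973 ≈ 1.2283
Ratio ≈ 1.23:1


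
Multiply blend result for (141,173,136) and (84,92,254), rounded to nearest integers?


Multiply: C = A×B/255, rounded to nearest integer
R: 141×84/255 = 11844/255 ≈ 46.447 → 46
G: 173×92/255 = 15916/255 ≈ 62.416 → 62
B: 136×254/255 = 34544/255 ≈ 135.467 → 135
= RGB(46, 62, 135)


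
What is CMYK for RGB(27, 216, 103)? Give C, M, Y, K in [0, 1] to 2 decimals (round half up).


R'=27/255≈0.1059, G'=216/255≈0.8471, B'=103/255≈0.4039
K = 1 - max(R',G',B') = 1 - 216/255 = 39/255 = 0.15294… → 0.15
(1-R'-K)/(1-K) simplifies to (max-R)/max with max = 216:
C = (216-27)/216 = 189/216 = 0.875 → 0.88
M = (216-216)/216 = 0/216 = 0 → 0.00
Y = (216-103)/216 = 113/216 = 0.52314… → 0.52
= CMYK(0.88, 0.00, 0.52, 0.15)


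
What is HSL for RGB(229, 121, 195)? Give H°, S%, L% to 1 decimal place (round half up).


Normalize: R'=229/255≈0.8980, G'=121/255≈0.4745, B'=195/255≈0.7647
Max=229/255, Min=121/255, Δ=Max-Min=108/255
L = (Max+Min)/2 = (229+121)/510 = 350/510 = 0.68627… → L = 68.6%
L > 0.5 → S = Δ/(2-Max-Min) = 108/(510-229-121) = 108/160 = 0.675 → S = 67.5%
(the 1/255 factors cancel in S and H, so raw channel differences can be used)
Max is R' → H = 60 × (((G-B)/Δ) mod 6) = 60 × (((121-195)/108) mod 6)
  (-74)/108 = -0.6851…; negative, so add 6 → 5.3148…
  H = 60 × 5.3148… = 318.888…° → H = 318.9°
= HSL(318.9°, 67.5%, 68.6%)


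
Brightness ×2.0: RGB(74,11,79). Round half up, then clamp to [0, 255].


Multiply each channel by 2.0, round half up, clamp to [0, 255]
R: 74×2.0 = 148
G: 11×2.0 = 22
B: 79×2.0 = 158
= RGB(148, 22, 158)


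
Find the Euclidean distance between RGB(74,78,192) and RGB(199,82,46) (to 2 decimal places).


d = √[(R₁-R₂)² + (G₁-G₂)² + (B₁-B₂)²]
d = √[(74-199)² + (78-82)² + (192-46)²]
d = √[15625 + 16 + 21316]
d = √36957
d ≈ 192.24


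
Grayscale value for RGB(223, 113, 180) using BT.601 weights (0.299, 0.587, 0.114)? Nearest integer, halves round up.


Gray = 0.299×R + 0.587×G + 0.114×B
Gray = 0.299×223 + 0.587×113 + 0.114×180
Gray = 66.677 + 66.331 + 20.520
Gray = 153.528 → round half up → 154
Gray = 154


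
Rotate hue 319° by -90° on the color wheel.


New hue = (H + rotation) mod 360
New hue = (319 -90) mod 360
= 229 mod 360
= 229°


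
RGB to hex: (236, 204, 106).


R = 236 → EC (hex)
G = 204 → CC (hex)
B = 106 → 6A (hex)
Hex = #ECCC6A


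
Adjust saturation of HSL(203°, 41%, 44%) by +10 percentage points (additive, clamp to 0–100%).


Original S = 41%
Adjustment = +10 percentage points
New S = 41 + (10) = 51
Clamp to [0, 100] → 51
= HSL(203°, 51%, 44%)


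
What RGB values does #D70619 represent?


D7 → 215 (R)
06 → 6 (G)
19 → 25 (B)
= RGB(215, 6, 25)


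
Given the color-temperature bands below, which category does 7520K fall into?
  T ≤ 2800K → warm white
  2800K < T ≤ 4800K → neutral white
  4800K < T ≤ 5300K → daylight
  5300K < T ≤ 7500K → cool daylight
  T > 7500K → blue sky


Temperature: 7520K
7520K > 7500K → blue sky
Classification: blue sky


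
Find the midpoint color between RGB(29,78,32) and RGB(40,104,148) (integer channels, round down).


Midpoint: each channel = ⌊(C₁+C₂)/2⌋
R: ⌊(29+40)/2⌋ = 34
G: ⌊(78+104)/2⌋ = 91
B: ⌊(32+148)/2⌋ = 90
= RGB(34, 91, 90)


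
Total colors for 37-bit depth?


Colors = 2^bits = 2^37
= 137,438,953,472 colors


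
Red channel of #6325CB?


Color: #6325CB
R = 63 = 99
G = 25 = 37
B = CB = 203
Red = 99


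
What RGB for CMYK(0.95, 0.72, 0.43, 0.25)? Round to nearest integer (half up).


R = 255 × (1-C) × (1-K) = 255 × 0.05 × 0.75 = 9.5625 → 10
G = 255 × (1-M) × (1-K) = 255 × 0.28 × 0.75 = 53.55 → 54
B = 255 × (1-Y) × (1-K) = 255 × 0.57 × 0.75 = 109.0125 → 109
= RGB(10, 54, 109)


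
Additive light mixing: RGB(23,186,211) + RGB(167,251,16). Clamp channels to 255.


Additive: each channel = min(255, C₁+C₂)
R: 23+167 = 190 → 190
G: 186+251 = 437 → 255
B: 211+16 = 227 → 227
= RGB(190, 255, 227)


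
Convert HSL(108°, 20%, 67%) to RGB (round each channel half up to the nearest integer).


H=108°, S=0.20, L=0.67
C = (1-|2L-1|)×S = (1-|0.34|)×0.20 = 0.132
H' = H/60 = 108/60 ≈ 1.8000; X = C×(1-|H' mod 2 - 1|) = 0.0264
m = L - C/2 = 0.67 - 0.066 = 0.604
Sector ⌊H'⌋ = 1 → (R',G',B') = (0.0264, 0.132, 0.0)
RGB = ((R'+m)×255, (G'+m)×255, (B'+m)×255) = (160.752, 187.68, 154.02)
Round half up → RGB(161, 188, 154)


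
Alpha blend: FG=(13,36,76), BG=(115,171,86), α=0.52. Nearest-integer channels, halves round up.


C = α×F + (1-α)×B, with 1-α = 0.48
R: 0.52×13 + 0.48×115 = 6.76 + 55.20 = 61.96 → 62
G: 0.52×36 + 0.48×171 = 18.72 + 82.08 = 100.80 → 101
B: 0.52×76 + 0.48×86 = 39.52 + 41.28 = 80.80 → 81
= RGB(62, 101, 81)


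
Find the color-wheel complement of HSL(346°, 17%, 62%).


Complement = opposite side of color wheel = hue + 180°
H' = (346 + 180) mod 360 = 166°
S and L unchanged.
= HSL(166°, 17%, 62%)


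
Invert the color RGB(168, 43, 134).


Invert: (255-R, 255-G, 255-B)
R: 255-168 = 87
G: 255-43 = 212
B: 255-134 = 121
= RGB(87, 212, 121)


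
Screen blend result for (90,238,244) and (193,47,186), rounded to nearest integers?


Screen: C = 255 - (255-A)×(255-B)/255, rounded to nearest integer
R: 255 - (255-90)×(255-193)/255 = 255 - 10230/255 ≈ 255 - 40.118 = 214.882 → 215
G: 255 - (255-238)×(255-47)/255 = 255 - 3536/255 ≈ 255 - 13.867 = 241.133 → 241
B: 255 - (255-244)×(255-186)/255 = 255 - 759/255 ≈ 255 - 2.976 = 252.024 → 252
= RGB(215, 241, 252)


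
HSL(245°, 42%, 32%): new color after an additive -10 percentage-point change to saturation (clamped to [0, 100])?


Original S = 42%
Adjustment = -10 percentage points
New S = 42 + (-10) = 32
Clamp to [0, 100] → 32
= HSL(245°, 32%, 32%)


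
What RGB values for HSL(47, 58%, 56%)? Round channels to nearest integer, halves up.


H=47°, S=0.58, L=0.56
C = (1-|2L-1|)×S = (1-|0.12|)×0.58 = 0.5104
H' = H/60 = 47/60 ≈ 0.7833; X = C×(1-|H' mod 2 - 1|) ≈ 0.3998
m = L - C/2 = 0.56 - 0.2552 = 0.3048
Sector ⌊H'⌋ = 0 → (R',G',B') = (0.5104, ≈0.3998, 0.0)
RGB = ((R'+m)×255, (G'+m)×255, (B'+m)×255) = (207.876, 179.6764, 77.724)
Round half up → RGB(208, 180, 78)


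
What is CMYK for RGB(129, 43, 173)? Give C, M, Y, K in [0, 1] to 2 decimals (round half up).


R'=129/255≈0.5059, G'=43/255≈0.1686, B'=173/255≈0.6784
K = 1 - max(R',G',B') = 1 - 173/255 = 82/255 = 0.32156… → 0.32
(1-R'-K)/(1-K) simplifies to (max-R)/max with max = 173:
C = (173-129)/173 = 44/173 = 0.25433… → 0.25
M = (173-43)/173 = 130/173 = 0.75144… → 0.75
Y = (173-173)/173 = 0/173 = 0 → 0.00
= CMYK(0.25, 0.75, 0.00, 0.32)


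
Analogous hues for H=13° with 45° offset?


Base hue: 13°
Left analog: (13 - 45) mod 360 = 328°
Right analog: (13 + 45) mod 360 = 58°
Analogous hues = 328° and 58°


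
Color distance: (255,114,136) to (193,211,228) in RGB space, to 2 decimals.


d = √[(R₁-R₂)² + (G₁-G₂)² + (B₁-B₂)²]
d = √[(255-193)² + (114-211)² + (136-228)²]
d = √[3844 + 9409 + 8464]
d = √21717
d ≈ 147.37


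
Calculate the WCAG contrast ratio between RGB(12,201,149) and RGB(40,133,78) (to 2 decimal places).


Linearize each sRGB channel c=v/255: c/12.92 if c ≤ 0.04045 else ((c+0.055)/1.055)^2.4
L = 0.2126×R_lin + 0.7152×G_lin + 0.0722×B_lin
Color 1 (12,201,149):
  R=12: 12/255≈0.0471 > 0.04045 → ((0.0471+0.055)/1.055)^2.4 ≈ 0.00368
  G=201: 201/255≈0.7882 > 0.04045 → ((0.7882+0.055)/1.055)^2.4 ≈ 0.58408
  B=149: 149/255≈0.5843 > 0.04045 → ((0.5843+0.055)/1.055)^2.4 ≈ 0.30054
  L1 = 0.2126×0.00368 + 0.7152×0.58408 + 0.0722×0.30054 ≈ 0.44021
Color 2 (40,133,78):
  R=40: 40/255≈0.1569 > 0.04045 → ((0.1569+0.055)/1.055)^2.4 ≈ 0.02122
  G=133: 133/255≈0.5216 > 0.04045 → ((0.5216+0.055)/1.055)^2.4 ≈ 0.23455
  B=78: 78/255≈0.3059 > 0.04045 → ((0.3059+0.055)/1.055)^2.4 ≈ 0.07619
  L2 = 0.2126×0.02122 + 0.7152×0.23455 + 0.0722×0.07619 ≈ 0.17776
Lighter = 0.44021, Darker = 0.17776
Ratio = (L_lighter + 0.05) / (L_darker + 0.05)
Ratio = (0.44021 + 0.05) / (0.17776 + 0.05) = 0.49021 / 0.22776 ≈ 2.1523
Ratio ≈ 2.15:1


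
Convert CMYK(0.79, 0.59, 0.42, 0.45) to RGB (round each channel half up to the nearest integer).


R = 255 × (1-C) × (1-K) = 255 × 0.21 × 0.55 = 29.4525 → 29
G = 255 × (1-M) × (1-K) = 255 × 0.41 × 0.55 = 57.5025 → 58
B = 255 × (1-Y) × (1-K) = 255 × 0.58 × 0.55 = 81.345 → 81
= RGB(29, 58, 81)


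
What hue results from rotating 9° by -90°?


New hue = (H + rotation) mod 360
New hue = (9 -90) mod 360
= -81 mod 360
= 279°


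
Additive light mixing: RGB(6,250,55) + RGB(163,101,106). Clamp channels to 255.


Additive: each channel = min(255, C₁+C₂)
R: 6+163 = 169 → 169
G: 250+101 = 351 → 255
B: 55+106 = 161 → 161
= RGB(169, 255, 161)


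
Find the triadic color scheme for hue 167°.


Triadic: equally spaced at 120° intervals
H1 = 167°
H2 = (167 + 120) mod 360 = 287°
H3 = (167 + 240) mod 360 = 47°
Triadic = 167°, 287°, 47°


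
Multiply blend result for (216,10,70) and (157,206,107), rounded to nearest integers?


Multiply: C = A×B/255, rounded to nearest integer
R: 216×157/255 = 33912/255 ≈ 132.988 → 133
G: 10×206/255 = 2060/255 ≈ 8.078 → 8
B: 70×107/255 = 7490/255 ≈ 29.373 → 29
= RGB(133, 8, 29)


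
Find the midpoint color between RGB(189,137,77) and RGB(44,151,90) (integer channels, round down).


Midpoint: each channel = ⌊(C₁+C₂)/2⌋
R: ⌊(189+44)/2⌋ = 116
G: ⌊(137+151)/2⌋ = 144
B: ⌊(77+90)/2⌋ = 83
= RGB(116, 144, 83)


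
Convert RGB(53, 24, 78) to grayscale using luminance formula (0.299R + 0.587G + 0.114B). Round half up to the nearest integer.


Gray = 0.299×R + 0.587×G + 0.114×B
Gray = 0.299×53 + 0.587×24 + 0.114×78
Gray = 15.847 + 14.088 + 8.892
Gray = 38.827 → round half up → 39
Gray = 39


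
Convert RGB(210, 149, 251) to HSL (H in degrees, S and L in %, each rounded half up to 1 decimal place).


Normalize: R'=210/255≈0.8235, G'=149/255≈0.5843, B'=251/255≈0.9843
Max=251/255, Min=149/255, Δ=Max-Min=102/255
L = (Max+Min)/2 = (251+149)/510 = 400/510 = 0.78431… → L = 78.4%
L > 0.5 → S = Δ/(2-Max-Min) = 102/(510-251-149) = 102/110 = 0.92727… → S = 92.7%
(the 1/255 factors cancel in S and H, so raw channel differences can be used)
Max is B' → H = 60 × ((R-G)/Δ + 4) = 60 × ((210-149)/102 + 4)
  61/102 + 4 = 0.5980… + 4 = 4.5980…
  H = 60 × 4.5980… = 275.882…° → H = 275.9°
= HSL(275.9°, 92.7%, 78.4%)


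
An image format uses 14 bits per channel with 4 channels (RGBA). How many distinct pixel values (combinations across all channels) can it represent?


Total bits = 14 bits/channel × 4 channels = 56 bits
Distinct pixel values = 2^56
= 72,057,594,037,927,936 pixel values


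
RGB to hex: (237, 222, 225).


R = 237 → ED (hex)
G = 222 → DE (hex)
B = 225 → E1 (hex)
Hex = #EDDEE1


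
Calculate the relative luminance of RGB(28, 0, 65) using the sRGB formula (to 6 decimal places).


Linearize each channel (sRGB transfer function): c = v/255; c_lin = c/12.92 if c ≤ 0.04045, else ((c+0.055)/1.055)^2.4
  R: 28/255 ≈ 0.109804 > 0.04045 → ((0.109804+0.055)/1.055)^2.4 ≈ 0.011612
  G: 0/255 ≈ 0.000000 ≤ 0.04045 → 0.000000/12.92 ≈ 0.000000
  B: 65/255 ≈ 0.254902 > 0.04045 → ((0.254902+0.055)/1.055)^2.4 ≈ 0.052861
R_lin = 0.011612, G_lin = 0.000000, B_lin = 0.052861
L = 0.2126×R + 0.7152×G + 0.0722×B
L = 0.2126×0.011612 + 0.7152×0.000000 + 0.0722×0.052861
L ≈ 0.006285


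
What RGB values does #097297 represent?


09 → 9 (R)
72 → 114 (G)
97 → 151 (B)
= RGB(9, 114, 151)


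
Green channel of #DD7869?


Color: #DD7869
R = DD = 221
G = 78 = 120
B = 69 = 105
Green = 120


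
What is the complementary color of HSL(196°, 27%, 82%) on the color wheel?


Complement = opposite side of color wheel = hue + 180°
H' = (196 + 180) mod 360 = 16°
S and L unchanged.
= HSL(16°, 27%, 82%)


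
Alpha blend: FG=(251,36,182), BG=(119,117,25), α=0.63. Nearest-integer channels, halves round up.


C = α×F + (1-α)×B, with 1-α = 0.37
R: 0.63×251 + 0.37×119 = 158.13 + 44.03 = 202.16 → 202
G: 0.63×36 + 0.37×117 = 22.68 + 43.29 = 65.97 → 66
B: 0.63×182 + 0.37×25 = 114.66 + 9.25 = 123.91 → 124
= RGB(202, 66, 124)


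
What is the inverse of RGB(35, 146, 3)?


Invert: (255-R, 255-G, 255-B)
R: 255-35 = 220
G: 255-146 = 109
B: 255-3 = 252
= RGB(220, 109, 252)


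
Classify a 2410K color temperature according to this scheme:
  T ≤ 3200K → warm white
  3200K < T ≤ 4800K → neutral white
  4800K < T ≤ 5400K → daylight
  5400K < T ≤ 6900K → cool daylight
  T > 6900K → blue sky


Temperature: 2410K
2410K ≤ 3200K → warm white
Classification: warm white


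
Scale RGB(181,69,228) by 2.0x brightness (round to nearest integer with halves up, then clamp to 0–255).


Multiply each channel by 2.0, round half up, clamp to [0, 255]
R: 181×2.0 = 362 → clamp → 255
G: 69×2.0 = 138
B: 228×2.0 = 456 → clamp → 255
= RGB(255, 138, 255)


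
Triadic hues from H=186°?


Triadic: equally spaced at 120° intervals
H1 = 186°
H2 = (186 + 120) mod 360 = 306°
H3 = (186 + 240) mod 360 = 66°
Triadic = 186°, 306°, 66°


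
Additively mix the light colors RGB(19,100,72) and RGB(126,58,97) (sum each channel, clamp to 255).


Additive: each channel = min(255, C₁+C₂)
R: 19+126 = 145 → 145
G: 100+58 = 158 → 158
B: 72+97 = 169 → 169
= RGB(145, 158, 169)


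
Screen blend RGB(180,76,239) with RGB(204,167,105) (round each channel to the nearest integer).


Screen: C = 255 - (255-A)×(255-B)/255, rounded to nearest integer
R: 255 - (255-180)×(255-204)/255 = 255 - 3825/255 ≈ 255 - 15.000 = 240.000 → 240
G: 255 - (255-76)×(255-167)/255 = 255 - 15752/255 ≈ 255 - 61.773 = 193.227 → 193
B: 255 - (255-239)×(255-105)/255 = 255 - 2400/255 ≈ 255 - 9.412 = 245.588 → 246
= RGB(240, 193, 246)


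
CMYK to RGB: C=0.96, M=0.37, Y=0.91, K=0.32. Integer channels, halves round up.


R = 255 × (1-C) × (1-K) = 255 × 0.04 × 0.68 = 6.936 → 7
G = 255 × (1-M) × (1-K) = 255 × 0.63 × 0.68 = 109.242 → 109
B = 255 × (1-Y) × (1-K) = 255 × 0.09 × 0.68 = 15.606 → 16
= RGB(7, 109, 16)


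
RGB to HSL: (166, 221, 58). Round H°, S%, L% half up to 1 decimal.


Normalize: R'=166/255≈0.6510, G'=221/255≈0.8667, B'=58/255≈0.2275
Max=221/255, Min=58/255, Δ=Max-Min=163/255
L = (Max+Min)/2 = (221+58)/510 = 279/510 = 0.54705… → L = 54.7%
L > 0.5 → S = Δ/(2-Max-Min) = 163/(510-221-58) = 163/231 = 0.70562… → S = 70.6%
(the 1/255 factors cancel in S and H, so raw channel differences can be used)
Max is G' → H = 60 × ((B-R)/Δ + 2) = 60 × ((58-166)/163 + 2)
  -108/163 + 2 = -0.6625… + 2 = 1.3374…
  H = 60 × 1.3374… = 80.245…° → H = 80.2°
= HSL(80.2°, 70.6%, 54.7%)


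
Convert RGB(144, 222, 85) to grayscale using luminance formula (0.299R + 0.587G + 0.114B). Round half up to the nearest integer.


Gray = 0.299×R + 0.587×G + 0.114×B
Gray = 0.299×144 + 0.587×222 + 0.114×85
Gray = 43.056 + 130.314 + 9.690
Gray = 183.060 → round half up → 183
Gray = 183


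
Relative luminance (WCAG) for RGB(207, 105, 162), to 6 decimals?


Linearize each channel (sRGB transfer function): c = v/255; c_lin = c/12.92 if c ≤ 0.04045, else ((c+0.055)/1.055)^2.4
  R: 207/255 ≈ 0.811765 > 0.04045 → ((0.811765+0.055)/1.055)^2.4 ≈ 0.623960
  G: 105/255 ≈ 0.411765 > 0.04045 → ((0.411765+0.055)/1.055)^2.4 ≈ 0.141263
  B: 162/255 ≈ 0.635294 > 0.04045 → ((0.635294+0.055)/1.055)^2.4 ≈ 0.361307
R_lin = 0.623960, G_lin = 0.141263, B_lin = 0.361307
L = 0.2126×R + 0.7152×G + 0.0722×B
L = 0.2126×0.623960 + 0.7152×0.141263 + 0.0722×0.361307
L ≈ 0.259772


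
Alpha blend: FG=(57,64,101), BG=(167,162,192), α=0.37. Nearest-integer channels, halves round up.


C = α×F + (1-α)×B, with 1-α = 0.63
R: 0.37×57 + 0.63×167 = 21.09 + 105.21 = 126.30 → 126
G: 0.37×64 + 0.63×162 = 23.68 + 102.06 = 125.74 → 126
B: 0.37×101 + 0.63×192 = 37.37 + 120.96 = 158.33 → 158
= RGB(126, 126, 158)


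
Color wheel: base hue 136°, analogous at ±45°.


Base hue: 136°
Left analog: (136 - 45) mod 360 = 91°
Right analog: (136 + 45) mod 360 = 181°
Analogous hues = 91° and 181°


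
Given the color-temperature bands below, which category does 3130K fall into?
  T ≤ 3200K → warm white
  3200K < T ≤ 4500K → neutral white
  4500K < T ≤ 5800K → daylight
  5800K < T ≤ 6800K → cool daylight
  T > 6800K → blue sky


Temperature: 3130K
3130K ≤ 3200K → warm white
Classification: warm white


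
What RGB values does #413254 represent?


41 → 65 (R)
32 → 50 (G)
54 → 84 (B)
= RGB(65, 50, 84)


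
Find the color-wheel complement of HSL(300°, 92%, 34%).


Complement = opposite side of color wheel = hue + 180°
H' = (300 + 180) mod 360 = 120°
S and L unchanged.
= HSL(120°, 92%, 34%)


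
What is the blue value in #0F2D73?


Color: #0F2D73
R = 0F = 15
G = 2D = 45
B = 73 = 115
Blue = 115


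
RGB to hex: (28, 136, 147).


R = 28 → 1C (hex)
G = 136 → 88 (hex)
B = 147 → 93 (hex)
Hex = #1C8893


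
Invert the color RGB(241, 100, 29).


Invert: (255-R, 255-G, 255-B)
R: 255-241 = 14
G: 255-100 = 155
B: 255-29 = 226
= RGB(14, 155, 226)


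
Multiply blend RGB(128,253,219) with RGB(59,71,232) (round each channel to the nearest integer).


Multiply: C = A×B/255, rounded to nearest integer
R: 128×59/255 = 7552/255 ≈ 29.616 → 30
G: 253×71/255 = 17963/255 ≈ 70.443 → 70
B: 219×232/255 = 50808/255 ≈ 199.247 → 199
= RGB(30, 70, 199)


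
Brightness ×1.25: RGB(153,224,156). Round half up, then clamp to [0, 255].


Multiply each channel by 1.25, round half up, clamp to [0, 255]
R: 153×1.25 = 191.25 → round → 191
G: 224×1.25 = 280 → clamp → 255
B: 156×1.25 = 195
= RGB(191, 255, 195)


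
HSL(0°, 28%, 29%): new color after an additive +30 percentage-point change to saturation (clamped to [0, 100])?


Original S = 28%
Adjustment = +30 percentage points
New S = 28 + (30) = 58
Clamp to [0, 100] → 58
= HSL(0°, 58%, 29%)


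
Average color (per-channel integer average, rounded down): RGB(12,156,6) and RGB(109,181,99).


Midpoint: each channel = ⌊(C₁+C₂)/2⌋
R: ⌊(12+109)/2⌋ = 60
G: ⌊(156+181)/2⌋ = 168
B: ⌊(6+99)/2⌋ = 52
= RGB(60, 168, 52)


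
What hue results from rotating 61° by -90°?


New hue = (H + rotation) mod 360
New hue = (61 -90) mod 360
= -29 mod 360
= 331°


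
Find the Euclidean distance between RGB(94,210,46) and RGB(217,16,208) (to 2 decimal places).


d = √[(R₁-R₂)² + (G₁-G₂)² + (B₁-B₂)²]
d = √[(94-217)² + (210-16)² + (46-208)²]
d = √[15129 + 37636 + 26244]
d = √79009
d ≈ 281.09


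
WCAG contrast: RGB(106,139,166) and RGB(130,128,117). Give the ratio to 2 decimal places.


Linearize each sRGB channel c=v/255: c/12.92 if c ≤ 0.04045 else ((c+0.055)/1.055)^2.4
L = 0.2126×R_lin + 0.7152×G_lin + 0.0722×B_lin
Color 1 (106,139,166):
  R=106: 106/255≈0.4157 > 0.04045 → ((0.4157+0.055)/1.055)^2.4 ≈ 0.14413
  G=139: 139/255≈0.5451 > 0.04045 → ((0.5451+0.055)/1.055)^2.4 ≈ 0.25818
  B=166: 166/255≈0.6510 > 0.04045 → ((0.6510+0.055)/1.055)^2.4 ≈ 0.38133
  L1 = 0.2126×0.14413 + 0.7152×0.25818 + 0.0722×0.38133 ≈ 0.24283
Color 2 (130,128,117):
  R=130: 130/255≈0.5098 > 0.04045 → ((0.5098+0.055)/1.055)^2.4 ≈ 0.22323
  G=128: 128/255≈0.5020 > 0.04045 → ((0.5020+0.055)/1.055)^2.4 ≈ 0.21586
  B=117: 117/255≈0.4588 > 0.04045 → ((0.4588+0.055)/1.055)^2.4 ≈ 0.17789
  L2 = 0.2126×0.22323 + 0.7152×0.21586 + 0.0722×0.17789 ≈ 0.21469
Lighter = 0.24283, Darker = 0.21469
Ratio = (L_lighter + 0.05) / (L_darker + 0.05)
Ratio = (0.24283 + 0.05) / (0.21469 + 0.05) = 0.29283 / 0.26469 ≈ 1.1063
Ratio ≈ 1.11:1


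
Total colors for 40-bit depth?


Colors = 2^bits = 2^40
= 1,099,511,627,776 colors
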